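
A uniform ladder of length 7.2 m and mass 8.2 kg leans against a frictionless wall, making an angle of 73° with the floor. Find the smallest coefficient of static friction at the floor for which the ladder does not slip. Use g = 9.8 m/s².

Take moments about the foot of the ladder.
Ladder weight 8.2×9.8 = 80.36 N acts at 3.6 m along the ladder; its horizontal arm is 3.6·cos73° = 1.053 m → τ = 84.62 N·m clockwise.
Wall normal N acts horizontally at the top; its moment arm is the height L sinθ = 7.2·sin73° = 6.885 m, counterclockwise.
Στ = 0 ⇒ N × 6.885 = 84.62 ⇒ N = 12.29 N.
ΣFx = 0 ⇒ f = N_wall = 12.29 N. ΣFy = 0 ⇒ N_floor = 80.36 N.
μ_min = f / N_floor = 12.29 / 80.36 = 0.153.

μ_min ≈ 0.153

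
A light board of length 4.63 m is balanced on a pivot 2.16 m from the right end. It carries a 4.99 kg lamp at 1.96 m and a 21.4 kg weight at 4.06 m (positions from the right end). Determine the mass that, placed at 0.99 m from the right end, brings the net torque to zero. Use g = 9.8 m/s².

About the pivot (at 2.16 m from the right end):
Lamp: 4.99 × 9.8 = 48.9 N down at 1.96 m → arm 0.2 m, τ = 48.9 × 0.2 = 9.78 N·m clockwise.
Weight: 21.4 × 9.8 = 209.7 N down at 4.06 m → arm 1.9 m, τ = 209.7 × 1.9 = 398.4 N·m counterclockwise.
Net moment of known loads = 388.6 N·m counterclockwise.
An unknown mass m at 0.99 m has arm 1.17 m; its moment is m·g·1.17 clockwise.
For rotational equilibrium, m × 9.8 × 1.17 = 388.6, so m = 388.6 / (9.8 × 1.17) = 33.9 kg.

m ≈ 33.9 kg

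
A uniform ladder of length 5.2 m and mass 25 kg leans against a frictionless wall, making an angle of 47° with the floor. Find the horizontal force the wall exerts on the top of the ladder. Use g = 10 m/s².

N_wall ≈ 117 N

Take moments about the foot of the ladder.
Ladder weight 25×10 = 250 N acts at 2.6 m along the ladder; its horizontal arm is 2.6·cos47° = 1.773 m → τ = 443.2 N·m clockwise.
Wall normal N acts horizontally at the top; its moment arm is the height L sinθ = 5.2·sin47° = 3.803 m, counterclockwise.
Balancing moments: N × 3.803 = 443.2, giving N = 117 N.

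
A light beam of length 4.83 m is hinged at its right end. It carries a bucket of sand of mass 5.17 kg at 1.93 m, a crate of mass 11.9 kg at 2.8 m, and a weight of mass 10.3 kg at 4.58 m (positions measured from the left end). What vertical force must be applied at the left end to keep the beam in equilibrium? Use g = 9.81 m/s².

F ≈ 84.7 N

Taking torques about the right end:
Bucket of sand: 5.17 × 9.81 = 50.72 N down at 1.93 m → arm 2.9 m, τ = 50.72 × 2.9 = 147.1 N·m counterclockwise.
Crate: 11.9 × 9.81 = 116.7 N down at 2.8 m → arm 2.03 m, τ = 116.7 × 2.03 = 236.9 N·m counterclockwise.
Weight: 10.3 × 9.81 = 101 N down at 4.58 m → arm 0.25 m, τ = 101 × 0.25 = 25.25 N·m counterclockwise.
Net moment of the loads = 409.2 N·m counterclockwise.
The upward force F acts at the left end, arm 4.83 m, giving F × 4.83 clockwise.
Setting net torque to zero: F × 4.83 = 409.2 → F = 409.2 / 4.83 = 84.7 N.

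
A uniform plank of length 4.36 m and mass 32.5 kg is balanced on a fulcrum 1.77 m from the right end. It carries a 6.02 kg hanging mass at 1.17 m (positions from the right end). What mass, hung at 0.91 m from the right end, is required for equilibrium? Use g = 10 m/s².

m ≈ 11.3 kg

Sum moments about the fulcrum (at 1.77 m from the right end) (the support reaction has zero arm there).
Beam weight: 32.5 × 10 = 325 N down at 2.18 m → arm 0.41 m, τ = 325 × 0.41 = 133.2 N·m counterclockwise.
Hanging mass: 6.02 × 10 = 60.2 N down at 1.17 m → arm 0.6 m, τ = 60.2 × 0.6 = 36.12 N·m clockwise.
Net moment of known loads = 97.08 N·m counterclockwise.
An unknown mass m at 0.91 m has arm 0.86 m; its moment is m·g·0.86 clockwise.
For rotational equilibrium, m × 10 × 0.86 = 97.08, so m = 97.08 / (10 × 0.86) = 11.3 kg.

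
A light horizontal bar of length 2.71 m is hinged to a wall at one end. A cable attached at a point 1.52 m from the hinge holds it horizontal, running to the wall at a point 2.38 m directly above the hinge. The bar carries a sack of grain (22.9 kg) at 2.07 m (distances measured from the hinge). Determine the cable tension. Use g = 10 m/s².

T ≈ 370 N

Taking torques about the hinge:
Sack of grain: 22.9 × 10 = 229 N down at 2.07 m → arm 2.07 m, τ = 229 × 2.07 = 474 N·m clockwise.
Total clockwise load moment = 474 N·m.
The cable tension T acts at 1.52 m; only its component perpendicular to the bar, T sinθ, produces torque. sinθ = h/√(h²+d²) = 2.38/√(2.38²+1.52²) = 0.8428.
Setting net torque to zero: T × 1.52 × 0.8428 = 474 → T = 474 / 1.281 = 370 N.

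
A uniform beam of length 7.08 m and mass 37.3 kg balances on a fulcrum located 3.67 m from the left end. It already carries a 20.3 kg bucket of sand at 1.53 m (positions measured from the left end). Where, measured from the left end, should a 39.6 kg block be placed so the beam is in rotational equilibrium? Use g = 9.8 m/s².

x ≈ 4.89 m from the left end

Choose the fulcrum (at 3.67 m from the left end) as the axis so the support reaction has zero arm there.
Beam weight: 37.3 × 9.8 = 365.5 N down at 3.54 m → arm 0.13 m, τ = 365.5 × 0.13 = 47.52 N·m counterclockwise.
Bucket of sand: 20.3 × 9.8 = 198.9 N down at 1.53 m → arm 2.14 m, τ = 198.9 × 2.14 = 425.6 N·m counterclockwise.
Net moment of existing loads = 473.1 N·m counterclockwise.
The block weighs 39.6 × 9.8 = 388.1 N and must supply an equal clockwise moment, so its lever arm about the fulcrum is 473.1 / 388.1 = 1.22 m.
That puts it at 3.67 + 1.22 = 4.89 m from the left end.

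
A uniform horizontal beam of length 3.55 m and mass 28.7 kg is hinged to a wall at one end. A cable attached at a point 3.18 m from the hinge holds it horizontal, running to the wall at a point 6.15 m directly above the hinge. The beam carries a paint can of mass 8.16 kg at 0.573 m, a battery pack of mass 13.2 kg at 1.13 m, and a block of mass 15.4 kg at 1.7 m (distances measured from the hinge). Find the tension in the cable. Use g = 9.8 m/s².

T ≈ 336 N

Taking torques about the hinge:
Beam weight: 28.7 × 9.8 = 281.3 N down at 1.775 m → arm 1.775 m, τ = 281.3 × 1.775 = 499.3 N·m clockwise.
Paint can: 8.16 × 9.8 = 79.97 N down at 0.573 m → arm 0.573 m, τ = 79.97 × 0.573 = 45.82 N·m clockwise.
Battery pack: 13.2 × 9.8 = 129.4 N down at 1.13 m → arm 1.13 m, τ = 129.4 × 1.13 = 146.2 N·m clockwise.
Block: 15.4 × 9.8 = 150.9 N down at 1.7 m → arm 1.7 m, τ = 150.9 × 1.7 = 256.5 N·m clockwise.
Total clockwise load moment = 947.8 N·m.
The cable tension T acts at 3.18 m; only its component perpendicular to the beam, T sinθ, produces torque. sinθ = h/√(h²+d²) = 6.15/√(6.15²+3.18²) = 0.8883.
Balancing moments: T × 3.18 × 0.8883 = 947.8, giving T = 947.8 / 2.825 = 336 N.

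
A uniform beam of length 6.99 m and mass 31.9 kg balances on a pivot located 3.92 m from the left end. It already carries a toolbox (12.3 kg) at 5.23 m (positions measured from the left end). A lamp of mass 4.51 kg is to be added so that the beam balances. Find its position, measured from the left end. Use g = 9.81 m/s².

About the pivot (at 3.92 m from the left end):
Beam weight: 31.9 × 9.81 = 312.9 N down at 3.495 m → arm 0.425 m, τ = 312.9 × 0.425 = 133 N·m counterclockwise.
Toolbox: 12.3 × 9.81 = 120.7 N down at 5.23 m → arm 1.31 m, τ = 120.7 × 1.31 = 158.1 N·m clockwise.
Net moment of existing loads = 25.1 N·m clockwise.
The lamp weighs 4.51 × 9.81 = 44.24 N and must supply an equal counterclockwise moment, so its lever arm about the pivot is 25.1 / 44.24 = 0.567 m.
That puts it at 3.92 − 0.567 = 3.35 m from the left end.

x ≈ 3.35 m from the left end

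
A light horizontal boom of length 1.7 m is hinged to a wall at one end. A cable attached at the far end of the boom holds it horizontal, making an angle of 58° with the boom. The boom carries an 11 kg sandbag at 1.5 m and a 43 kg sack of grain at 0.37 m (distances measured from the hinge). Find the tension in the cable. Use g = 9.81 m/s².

Sum moments about the hinge (the unknown hinge reaction has zero arm there).
Sandbag: 11 × 9.81 = 107.9 N down at 1.5 m → arm 1.5 m, τ = 107.9 × 1.5 = 161.9 N·m clockwise.
Sack of grain: 43 × 9.81 = 421.8 N down at 0.37 m → arm 0.37 m, τ = 421.8 × 0.37 = 156.1 N·m clockwise.
Total clockwise load moment = 318 N·m.
The cable tension T acts at 1.7 m; only its component perpendicular to the boom, T sinθ, produces torque. sin 58° = 0.848.
Balancing moments: T × 1.7 × 0.848 = 318, giving T = 318 / 1.442 = 221 N.

T ≈ 221 N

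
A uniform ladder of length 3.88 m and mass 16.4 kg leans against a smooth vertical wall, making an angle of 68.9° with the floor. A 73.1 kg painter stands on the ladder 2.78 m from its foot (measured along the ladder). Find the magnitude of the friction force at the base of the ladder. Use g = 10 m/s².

Taking torques about the foot of the ladder:
Ladder weight 16.4×10 = 164 N acts at 1.94 m along the ladder; its horizontal arm is 1.94·cos68.9° = 0.6984 m → τ = 114.5 N·m clockwise.
Painter: 73.1×10 = 731 N at 2.78 m → arm 1.001 m → τ = 731.7 N·m clockwise.
Wall normal N acts horizontally at the top; its moment arm is the height L sinθ = 3.88·sin68.9° = 3.62 m, counterclockwise.
For rotational equilibrium, N × 3.62 = 846.2, so N = 234 N.
ΣFx = 0: friction at the foot balances the wall's push, so f = N_wall = 234 N.

f ≈ 234 N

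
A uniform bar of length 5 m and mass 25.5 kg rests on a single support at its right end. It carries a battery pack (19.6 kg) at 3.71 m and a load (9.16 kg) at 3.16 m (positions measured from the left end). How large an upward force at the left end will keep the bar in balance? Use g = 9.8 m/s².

F ≈ 208 N

Taking torques about the right end:
Beam weight: 25.5 × 9.8 = 249.9 N down at 2.5 m → arm 2.5 m, τ = 249.9 × 2.5 = 624.8 N·m counterclockwise.
Battery pack: 19.6 × 9.8 = 192.1 N down at 3.71 m → arm 1.29 m, τ = 192.1 × 1.29 = 247.8 N·m counterclockwise.
Load: 9.16 × 9.8 = 89.77 N down at 3.16 m → arm 1.84 m, τ = 89.77 × 1.84 = 165.2 N·m counterclockwise.
Net moment of the loads = 1038 N·m counterclockwise.
The upward force F acts at the left end, arm 5 m, giving F × 5 clockwise.
Στ = 0 ⇒ F × 5 = 1038 ⇒ F = 1038 / 5 = 208 N.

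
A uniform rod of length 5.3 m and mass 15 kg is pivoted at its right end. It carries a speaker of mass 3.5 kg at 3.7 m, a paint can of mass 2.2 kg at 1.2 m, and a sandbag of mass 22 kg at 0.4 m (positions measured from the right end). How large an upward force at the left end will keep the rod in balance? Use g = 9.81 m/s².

F ≈ 119 N

Choose the right end as the axis so the unknown pivot reaction has zero arm there.
Beam weight: 15 × 9.81 = 147.2 N down at 2.65 m → arm 2.65 m, τ = 147.2 × 2.65 = 390.1 N·m counterclockwise.
Speaker: 3.5 × 9.81 = 34.34 N down at 3.7 m → arm 3.7 m, τ = 34.34 × 3.7 = 127.1 N·m counterclockwise.
Paint can: 2.2 × 9.81 = 21.58 N down at 1.2 m → arm 1.2 m, τ = 21.58 × 1.2 = 25.9 N·m counterclockwise.
Sandbag: 22 × 9.81 = 215.8 N down at 0.4 m → arm 0.4 m, τ = 215.8 × 0.4 = 86.32 N·m counterclockwise.
Net moment of the loads = 629.4 N·m counterclockwise.
The upward force F acts at the left end, arm 5.3 m, giving F × 5.3 clockwise.
Στ = 0 ⇒ F × 5.3 = 629.4 ⇒ F = 629.4 / 5.3 = 119 N.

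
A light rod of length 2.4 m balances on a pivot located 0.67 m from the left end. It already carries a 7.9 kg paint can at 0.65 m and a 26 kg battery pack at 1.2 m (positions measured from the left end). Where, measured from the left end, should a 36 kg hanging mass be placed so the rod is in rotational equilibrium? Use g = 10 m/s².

x ≈ 0.292 m from the left end

Sum moments about the pivot (at 0.67 m from the left end) (the support reaction has zero arm there).
Paint can: 7.9 × 10 = 79 N down at 0.65 m → arm 0.02 m, τ = 79 × 0.02 = 1.58 N·m counterclockwise.
Battery pack: 26 × 10 = 260 N down at 1.2 m → arm 0.53 m, τ = 260 × 0.53 = 137.8 N·m clockwise.
Net moment of existing loads = 136.2 N·m clockwise.
The hanging mass weighs 36 × 10 = 360 N and must supply an equal counterclockwise moment, so its lever arm about the pivot is 136.2 / 360 = 0.378 m.
That puts it at 0.67 − 0.378 = 0.292 m from the left end.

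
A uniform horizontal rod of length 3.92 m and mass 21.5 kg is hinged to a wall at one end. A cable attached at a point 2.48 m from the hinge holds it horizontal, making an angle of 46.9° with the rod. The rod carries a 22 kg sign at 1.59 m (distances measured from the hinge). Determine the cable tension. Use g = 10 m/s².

About the hinge:
Beam weight: 21.5 × 10 = 215 N down at 1.96 m → arm 1.96 m, τ = 215 × 1.96 = 421.4 N·m clockwise.
Sign: 22 × 10 = 220 N down at 1.59 m → arm 1.59 m, τ = 220 × 1.59 = 349.8 N·m clockwise.
Total clockwise load moment = 771.2 N·m.
The cable tension T acts at 2.48 m; only its component perpendicular to the rod, T sinθ, produces torque. sin 46.9° = 0.7302.
Setting net torque to zero: T × 2.48 × 0.7302 = 771.2 → T = 771.2 / 1.811 = 426 N.

T ≈ 426 N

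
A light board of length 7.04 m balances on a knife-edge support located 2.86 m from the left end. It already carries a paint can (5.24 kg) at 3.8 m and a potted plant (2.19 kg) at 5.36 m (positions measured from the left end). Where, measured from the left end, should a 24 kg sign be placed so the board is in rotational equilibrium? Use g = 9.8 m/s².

About the knife-edge support (at 2.86 m from the left end):
Paint can: 5.24 × 9.8 = 51.35 N down at 3.8 m → arm 0.94 m, τ = 51.35 × 0.94 = 48.27 N·m clockwise.
Potted plant: 2.19 × 9.8 = 21.46 N down at 5.36 m → arm 2.5 m, τ = 21.46 × 2.5 = 53.65 N·m clockwise.
Net moment of existing loads = 101.9 N·m clockwise.
The sign weighs 24 × 9.8 = 235.2 N and must supply an equal counterclockwise moment, so its lever arm about the knife-edge support is 101.9 / 235.2 = 0.433 m.
That puts it at 2.86 − 0.433 = 2.43 m from the left end.

x ≈ 2.43 m from the left end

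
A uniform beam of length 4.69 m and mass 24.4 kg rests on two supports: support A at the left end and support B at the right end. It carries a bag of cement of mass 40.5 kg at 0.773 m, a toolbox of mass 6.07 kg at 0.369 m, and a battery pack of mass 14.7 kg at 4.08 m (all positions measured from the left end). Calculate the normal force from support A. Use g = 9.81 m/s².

Choose support B as the axis so its reaction then has zero moment arm.
Beam weight: 24.4 × 9.81 = 239.4 N down at 2.345 m → arm 2.345 m, τ = 239.4 × 2.345 = 561.4 N·m counterclockwise.
Bag of cement: 40.5 × 9.81 = 397.3 N down at 0.773 m → arm 3.917 m, τ = 397.3 × 3.917 = 1556 N·m counterclockwise.
Toolbox: 6.07 × 9.81 = 59.55 N down at 0.369 m → arm 4.321 m, τ = 59.55 × 4.321 = 257.3 N·m counterclockwise.
Battery pack: 14.7 × 9.81 = 144.2 N down at 4.08 m → arm 0.61 m, τ = 144.2 × 0.61 = 87.96 N·m counterclockwise.
Net load moment about support B = 2463 N·m counterclockwise.
Reaction R at support A is upward at 0 m, arm 4.69 m → moment R × 4.69 clockwise.
Setting net torque to zero: R × 4.69 = 2463 → R = 525 N.

R_A ≈ 525 N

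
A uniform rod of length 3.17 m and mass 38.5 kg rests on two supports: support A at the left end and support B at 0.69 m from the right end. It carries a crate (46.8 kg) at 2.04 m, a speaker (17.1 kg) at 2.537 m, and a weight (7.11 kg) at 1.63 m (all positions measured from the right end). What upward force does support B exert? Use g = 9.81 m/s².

R_B ≈ 537 N

Taking torques about support A:
Beam weight: 38.5 × 9.81 = 377.7 N down at 1.585 m → arm 1.585 m, τ = 377.7 × 1.585 = 598.7 N·m clockwise.
Crate: 46.8 × 9.81 = 459.1 N down at 2.04 m → arm 1.13 m, τ = 459.1 × 1.13 = 518.8 N·m clockwise.
Speaker: 17.1 × 9.81 = 167.8 N down at 2.537 m → arm 0.633 m, τ = 167.8 × 0.633 = 106.2 N·m clockwise.
Weight: 7.11 × 9.81 = 69.75 N down at 1.63 m → arm 1.54 m, τ = 69.75 × 1.54 = 107.4 N·m clockwise.
Net load moment about support A = 1331 N·m clockwise.
Reaction R at support B is upward at 0.69 m, arm 2.48 m → moment R × 2.48 counterclockwise.
Balancing moments: R × 2.48 = 1331, giving R = 537 N.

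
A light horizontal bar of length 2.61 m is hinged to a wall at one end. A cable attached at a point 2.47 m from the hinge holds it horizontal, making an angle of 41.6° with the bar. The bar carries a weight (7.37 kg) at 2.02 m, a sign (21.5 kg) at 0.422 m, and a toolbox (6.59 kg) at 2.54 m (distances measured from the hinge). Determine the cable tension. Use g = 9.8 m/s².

Choose the hinge as the axis so the unknown hinge reaction has zero arm there.
Weight: 7.37 × 9.8 = 72.23 N down at 2.02 m → arm 2.02 m, τ = 72.23 × 2.02 = 145.9 N·m clockwise.
Sign: 21.5 × 9.8 = 210.7 N down at 0.422 m → arm 0.422 m, τ = 210.7 × 0.422 = 88.92 N·m clockwise.
Toolbox: 6.59 × 9.8 = 64.58 N down at 2.54 m → arm 2.54 m, τ = 64.58 × 2.54 = 164 N·m clockwise.
Total clockwise load moment = 398.8 N·m.
The cable tension T acts at 2.47 m; only its component perpendicular to the bar, T sinθ, produces torque. sin 41.6° = 0.6639.
Στ = 0 ⇒ T × 2.47 × 0.6639 = 398.8 ⇒ T = 398.8 / 1.64 = 243 N.

T ≈ 243 N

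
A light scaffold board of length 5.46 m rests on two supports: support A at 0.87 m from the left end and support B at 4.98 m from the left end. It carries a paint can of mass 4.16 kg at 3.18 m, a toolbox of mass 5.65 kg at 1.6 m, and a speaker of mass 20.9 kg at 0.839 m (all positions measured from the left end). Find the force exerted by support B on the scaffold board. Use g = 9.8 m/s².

R_B ≈ 31.2 N

Sum moments about support A (its reaction then has zero moment arm).
Paint can: 4.16 × 9.8 = 40.77 N down at 3.18 m → arm 2.31 m, τ = 40.77 × 2.31 = 94.18 N·m clockwise.
Toolbox: 5.65 × 9.8 = 55.37 N down at 1.6 m → arm 0.73 m, τ = 55.37 × 0.73 = 40.42 N·m clockwise.
Speaker: 20.9 × 9.8 = 204.8 N down at 0.839 m → arm 0.031 m, τ = 204.8 × 0.031 = 6.349 N·m counterclockwise.
Net load moment about support A = 128.3 N·m clockwise.
Reaction R at support B is upward at 4.98 m, arm 4.11 m → moment R × 4.11 counterclockwise.
Setting net torque to zero: R × 4.11 = 128.3 → R = 31.2 N.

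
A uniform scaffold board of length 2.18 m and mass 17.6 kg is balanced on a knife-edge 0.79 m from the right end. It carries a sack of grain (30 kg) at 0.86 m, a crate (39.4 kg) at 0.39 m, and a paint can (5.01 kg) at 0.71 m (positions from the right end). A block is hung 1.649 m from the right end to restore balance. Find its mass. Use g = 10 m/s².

m ≈ 10.2 kg

Choose the knife-edge (at 0.79 m from the right end) as the axis so the support reaction has zero arm there.
Beam weight: 17.6 × 10 = 176 N down at 1.09 m → arm 0.3 m, τ = 176 × 0.3 = 52.8 N·m counterclockwise.
Sack of grain: 30 × 10 = 300 N down at 0.86 m → arm 0.07 m, τ = 300 × 0.07 = 21 N·m counterclockwise.
Crate: 39.4 × 10 = 394 N down at 0.39 m → arm 0.4 m, τ = 394 × 0.4 = 157.6 N·m clockwise.
Paint can: 5.01 × 10 = 50.1 N down at 0.71 m → arm 0.08 m, τ = 50.1 × 0.08 = 4.008 N·m clockwise.
Net moment of known loads = 87.81 N·m clockwise.
An unknown mass m at 1.649 m has arm 0.859 m; its moment is m·g·0.859 counterclockwise.
For rotational equilibrium, m × 10 × 0.859 = 87.81, so m = 87.81 / (10 × 0.859) = 10.2 kg.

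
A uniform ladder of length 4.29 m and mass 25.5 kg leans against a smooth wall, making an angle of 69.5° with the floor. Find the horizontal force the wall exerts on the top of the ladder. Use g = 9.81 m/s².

Take moments about the foot of the ladder.
Ladder weight 25.5×9.81 = 250.2 N acts at 2.145 m along the ladder; its horizontal arm is 2.145·cos69.5° = 0.7512 m → τ = 188 N·m clockwise.
Wall normal N acts horizontally at the top; its moment arm is the height L sinθ = 4.29·sin69.5° = 4.018 m, counterclockwise.
For rotational equilibrium, N × 4.018 = 188, so N = 46.8 N.

N_wall ≈ 46.8 N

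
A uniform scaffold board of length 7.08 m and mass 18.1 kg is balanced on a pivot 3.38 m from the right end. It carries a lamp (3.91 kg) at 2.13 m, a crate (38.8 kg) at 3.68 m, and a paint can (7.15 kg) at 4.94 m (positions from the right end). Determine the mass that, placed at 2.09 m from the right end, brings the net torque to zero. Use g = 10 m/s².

m ≈ 16.1 kg

Sum moments about the pivot (at 3.38 m from the right end) (the support reaction has zero arm there).
Beam weight: 18.1 × 10 = 181 N down at 3.54 m → arm 0.16 m, τ = 181 × 0.16 = 28.96 N·m counterclockwise.
Lamp: 3.91 × 10 = 39.1 N down at 2.13 m → arm 1.25 m, τ = 39.1 × 1.25 = 48.88 N·m clockwise.
Crate: 38.8 × 10 = 388 N down at 3.68 m → arm 0.3 m, τ = 388 × 0.3 = 116.4 N·m counterclockwise.
Paint can: 7.15 × 10 = 71.5 N down at 4.94 m → arm 1.56 m, τ = 71.5 × 1.56 = 111.5 N·m counterclockwise.
Net moment of known loads = 208 N·m counterclockwise.
An unknown mass m at 2.09 m has arm 1.29 m; its moment is m·g·1.29 clockwise.
Στ = 0 ⇒ m × 10 × 1.29 = 208 ⇒ m = 208 / (10 × 1.29) = 16.1 kg.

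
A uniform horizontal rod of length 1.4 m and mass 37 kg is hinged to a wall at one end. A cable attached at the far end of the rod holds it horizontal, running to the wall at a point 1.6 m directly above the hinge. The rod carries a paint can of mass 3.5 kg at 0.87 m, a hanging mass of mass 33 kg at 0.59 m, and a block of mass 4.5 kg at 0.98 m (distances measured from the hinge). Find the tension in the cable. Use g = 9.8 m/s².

T ≈ 491 N

Choose the hinge as the axis so the unknown hinge reaction has zero arm there.
Beam weight: 37 × 9.8 = 362.6 N down at 0.7 m → arm 0.7 m, τ = 362.6 × 0.7 = 253.8 N·m clockwise.
Paint can: 3.5 × 9.8 = 34.3 N down at 0.87 m → arm 0.87 m, τ = 34.3 × 0.87 = 29.84 N·m clockwise.
Hanging mass: 33 × 9.8 = 323.4 N down at 0.59 m → arm 0.59 m, τ = 323.4 × 0.59 = 190.8 N·m clockwise.
Block: 4.5 × 9.8 = 44.1 N down at 0.98 m → arm 0.98 m, τ = 44.1 × 0.98 = 43.22 N·m clockwise.
Total clockwise load moment = 517.7 N·m.
The cable tension T acts at 1.4 m; only its component perpendicular to the rod, T sinθ, produces torque. sinθ = h/√(h²+d²) = 1.6/√(1.6²+1.4²) = 0.7526.
Στ = 0 ⇒ T × 1.4 × 0.7526 = 517.7 ⇒ T = 517.7 / 1.054 = 491 N.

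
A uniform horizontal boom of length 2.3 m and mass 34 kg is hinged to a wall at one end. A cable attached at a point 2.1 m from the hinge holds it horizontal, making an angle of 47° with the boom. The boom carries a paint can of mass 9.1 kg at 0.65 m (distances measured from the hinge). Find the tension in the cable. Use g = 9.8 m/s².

T ≈ 287 N

Sum moments about the hinge (the unknown hinge reaction has zero arm there).
Beam weight: 34 × 9.8 = 333.2 N down at 1.15 m → arm 1.15 m, τ = 333.2 × 1.15 = 383.2 N·m clockwise.
Paint can: 9.1 × 9.8 = 89.18 N down at 0.65 m → arm 0.65 m, τ = 89.18 × 0.65 = 57.97 N·m clockwise.
Total clockwise load moment = 441.2 N·m.
The cable tension T acts at 2.1 m; only its component perpendicular to the boom, T sinθ, produces torque. sin 47° = 0.7314.
Balancing moments: T × 2.1 × 0.7314 = 441.2, giving T = 441.2 / 1.536 = 287 N.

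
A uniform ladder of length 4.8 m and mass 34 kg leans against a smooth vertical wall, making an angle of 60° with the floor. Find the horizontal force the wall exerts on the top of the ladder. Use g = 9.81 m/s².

Taking torques about the foot of the ladder:
Ladder weight 34×9.81 = 333.5 N acts at 2.4 m along the ladder; its horizontal arm is 2.4·cos60° = 1.2 m → τ = 400.2 N·m clockwise.
Wall normal N acts horizontally at the top; its moment arm is the height L sinθ = 4.8·sin60° = 4.157 m, counterclockwise.
Setting net torque to zero: N × 4.157 = 400.2 → N = 96.3 N.

N_wall ≈ 96.3 N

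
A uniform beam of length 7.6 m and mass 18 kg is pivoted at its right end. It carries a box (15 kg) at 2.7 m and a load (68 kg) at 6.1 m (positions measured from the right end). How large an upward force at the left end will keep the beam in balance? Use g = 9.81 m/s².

Sum moments about the right end (the unknown pivot reaction has zero arm there).
Beam weight: 18 × 9.81 = 176.6 N down at 3.8 m → arm 3.8 m, τ = 176.6 × 3.8 = 671.1 N·m counterclockwise.
Box: 15 × 9.81 = 147.2 N down at 2.7 m → arm 2.7 m, τ = 147.2 × 2.7 = 397.4 N·m counterclockwise.
Load: 68 × 9.81 = 667.1 N down at 6.1 m → arm 6.1 m, τ = 667.1 × 6.1 = 4069 N·m counterclockwise.
Net moment of the loads = 5138 N·m counterclockwise.
The upward force F acts at the left end, arm 7.6 m, giving F × 7.6 clockwise.
Στ = 0 ⇒ F × 7.6 = 5138 ⇒ F = 5138 / 7.6 = 676 N.

F ≈ 676 N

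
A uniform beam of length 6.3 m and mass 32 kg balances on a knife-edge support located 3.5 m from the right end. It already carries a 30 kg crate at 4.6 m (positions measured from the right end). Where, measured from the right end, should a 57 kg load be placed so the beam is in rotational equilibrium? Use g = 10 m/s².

Taking torques about the knife-edge support (at 3.5 m from the right end):
Beam weight: 32 × 10 = 320 N down at 3.15 m → arm 0.35 m, τ = 320 × 0.35 = 112 N·m clockwise.
Crate: 30 × 10 = 300 N down at 4.6 m → arm 1.1 m, τ = 300 × 1.1 = 330 N·m counterclockwise.
Net moment of existing loads = 218 N·m counterclockwise.
The load weighs 57 × 10 = 570 N and must supply an equal clockwise moment, so its lever arm about the knife-edge support is 218 / 570 = 0.382 m.
That puts it at 3.5 − 0.382 = 3.12 m from the right end.

x ≈ 3.12 m from the right end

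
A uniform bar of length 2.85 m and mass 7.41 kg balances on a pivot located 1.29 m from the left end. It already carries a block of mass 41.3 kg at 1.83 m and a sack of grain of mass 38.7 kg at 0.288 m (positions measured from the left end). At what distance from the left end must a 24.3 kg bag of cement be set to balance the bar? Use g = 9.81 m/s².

x ≈ 1.93 m from the left end

About the pivot (at 1.29 m from the left end):
Beam weight: 7.41 × 9.81 = 72.69 N down at 1.425 m → arm 0.135 m, τ = 72.69 × 0.135 = 9.813 N·m clockwise.
Block: 41.3 × 9.81 = 405.2 N down at 1.83 m → arm 0.54 m, τ = 405.2 × 0.54 = 218.8 N·m clockwise.
Sack of grain: 38.7 × 9.81 = 379.6 N down at 0.288 m → arm 1.002 m, τ = 379.6 × 1.002 = 380.4 N·m counterclockwise.
Net moment of existing loads = 151.8 N·m counterclockwise.
The bag of cement weighs 24.3 × 9.81 = 238.4 N and must supply an equal clockwise moment, so its lever arm about the pivot is 151.8 / 238.4 = 0.637 m.
That puts it at 1.29 + 0.637 = 1.93 m from the left end.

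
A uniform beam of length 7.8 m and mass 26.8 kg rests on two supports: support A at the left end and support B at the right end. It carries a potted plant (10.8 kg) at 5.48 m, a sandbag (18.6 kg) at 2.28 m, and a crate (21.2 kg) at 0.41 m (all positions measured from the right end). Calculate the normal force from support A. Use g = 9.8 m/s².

R_A ≈ 270 N

Choose support B as the axis so its reaction then has zero moment arm.
Beam weight: 26.8 × 9.8 = 262.6 N down at 3.9 m → arm 3.9 m, τ = 262.6 × 3.9 = 1024 N·m counterclockwise.
Potted plant: 10.8 × 9.8 = 105.8 N down at 5.48 m → arm 5.48 m, τ = 105.8 × 5.48 = 579.8 N·m counterclockwise.
Sandbag: 18.6 × 9.8 = 182.3 N down at 2.28 m → arm 2.28 m, τ = 182.3 × 2.28 = 415.6 N·m counterclockwise.
Crate: 21.2 × 9.8 = 207.8 N down at 0.41 m → arm 0.41 m, τ = 207.8 × 0.41 = 85.2 N·m counterclockwise.
Net load moment about support B = 2105 N·m counterclockwise.
Reaction R at support A is upward at 7.8 m, arm 7.8 m → moment R × 7.8 clockwise.
Setting net torque to zero: R × 7.8 = 2105 → R = 270 N.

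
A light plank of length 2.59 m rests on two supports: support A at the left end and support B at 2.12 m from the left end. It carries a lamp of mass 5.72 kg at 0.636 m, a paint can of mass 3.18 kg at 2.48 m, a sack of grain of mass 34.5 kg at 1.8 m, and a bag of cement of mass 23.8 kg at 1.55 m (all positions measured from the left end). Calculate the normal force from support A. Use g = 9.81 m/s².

R_A ≈ 148 N

Take moments about support B.
Lamp: 5.72 × 9.81 = 56.11 N down at 0.636 m → arm 1.484 m, τ = 56.11 × 1.484 = 83.27 N·m counterclockwise.
Paint can: 3.18 × 9.81 = 31.2 N down at 2.48 m → arm 0.36 m, τ = 31.2 × 0.36 = 11.23 N·m clockwise.
Sack of grain: 34.5 × 9.81 = 338.4 N down at 1.8 m → arm 0.32 m, τ = 338.4 × 0.32 = 108.3 N·m counterclockwise.
Bag of cement: 23.8 × 9.81 = 233.5 N down at 1.55 m → arm 0.57 m, τ = 233.5 × 0.57 = 133.1 N·m counterclockwise.
Net load moment about support B = 313.4 N·m counterclockwise.
Reaction R at support A is upward at 0 m, arm 2.12 m → moment R × 2.12 clockwise.
Στ = 0 ⇒ R × 2.12 = 313.4 ⇒ R = 148 N.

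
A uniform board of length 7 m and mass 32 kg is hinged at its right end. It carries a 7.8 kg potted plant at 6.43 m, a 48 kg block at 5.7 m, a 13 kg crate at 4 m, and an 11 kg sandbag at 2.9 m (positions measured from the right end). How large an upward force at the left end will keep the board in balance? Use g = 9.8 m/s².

Sum moments about the right end (the unknown pivot reaction has zero arm there).
Beam weight: 32 × 9.8 = 313.6 N down at 3.5 m → arm 3.5 m, τ = 313.6 × 3.5 = 1098 N·m counterclockwise.
Potted plant: 7.8 × 9.8 = 76.44 N down at 6.43 m → arm 6.43 m, τ = 76.44 × 6.43 = 491.5 N·m counterclockwise.
Block: 48 × 9.8 = 470.4 N down at 5.7 m → arm 5.7 m, τ = 470.4 × 5.7 = 2681 N·m counterclockwise.
Crate: 13 × 9.8 = 127.4 N down at 4 m → arm 4 m, τ = 127.4 × 4 = 509.6 N·m counterclockwise.
Sandbag: 11 × 9.8 = 107.8 N down at 2.9 m → arm 2.9 m, τ = 107.8 × 2.9 = 312.6 N·m counterclockwise.
Net moment of the loads = 5093 N·m counterclockwise.
The upward force F acts at the left end, arm 7 m, giving F × 7 clockwise.
Balancing moments: F × 7 = 5093, giving F = 5093 / 7 = 728 N.

F ≈ 728 N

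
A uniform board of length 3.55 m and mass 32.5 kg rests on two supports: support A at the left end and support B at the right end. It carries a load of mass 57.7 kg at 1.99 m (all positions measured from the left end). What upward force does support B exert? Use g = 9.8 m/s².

Sum moments about support A (its reaction then has zero moment arm).
Beam weight: 32.5 × 9.8 = 318.5 N down at 1.775 m → arm 1.775 m, τ = 318.5 × 1.775 = 565.3 N·m clockwise.
Load: 57.7 × 9.8 = 565.5 N down at 1.99 m → arm 1.99 m, τ = 565.5 × 1.99 = 1125 N·m clockwise.
Net load moment about support A = 1690 N·m clockwise.
Reaction R at support B is upward at 3.55 m, arm 3.55 m → moment R × 3.55 counterclockwise.
For rotational equilibrium, R × 3.55 = 1690, so R = 476 N.

R_B ≈ 476 N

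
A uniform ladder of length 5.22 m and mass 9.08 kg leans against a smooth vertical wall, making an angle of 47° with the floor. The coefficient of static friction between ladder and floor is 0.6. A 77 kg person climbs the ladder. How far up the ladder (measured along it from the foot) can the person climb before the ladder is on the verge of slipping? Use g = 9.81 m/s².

d ≈ 3.45 m

About the foot of the ladder:
Ladder weight 9.08×9.81 = 89.07 N acts at 2.61 m along the ladder; its horizontal arm is 2.61·cos47° = 1.78 m → τ = 158.5 N·m clockwise.
Person weight 77×9.81 = 755.4 N at distance d → arm d·cos47° → τ = 755.4·d·0.682 clockwise.
Wall normal N at the top has arm L sinθ = 3.818 m counterclockwise, so Στ = 0 gives N·3.818 = 158.5 + 515.2·d.
ΣFy = 0 ⇒ N_floor = 844.5 N, so the maximum friction is μ_s·N_floor = 0.6×844.5 = 506.7 N. ΣFx = 0 ⇒ N_wall = f, so at the slipping point N = 506.7 N.
Substituting: 506.7×3.818 = 158.5 + 515.2·d ⇒ d = (1935 − 158.5) / 515.2 = 3.45 m.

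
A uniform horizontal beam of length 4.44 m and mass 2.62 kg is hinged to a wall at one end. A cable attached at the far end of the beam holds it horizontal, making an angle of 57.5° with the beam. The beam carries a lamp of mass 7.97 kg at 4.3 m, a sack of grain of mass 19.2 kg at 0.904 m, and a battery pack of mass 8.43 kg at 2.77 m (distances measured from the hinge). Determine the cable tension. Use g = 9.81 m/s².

Taking torques about the hinge:
Beam weight: 2.62 × 9.81 = 25.7 N down at 2.22 m → arm 2.22 m, τ = 25.7 × 2.22 = 57.05 N·m clockwise.
Lamp: 7.97 × 9.81 = 78.19 N down at 4.3 m → arm 4.3 m, τ = 78.19 × 4.3 = 336.2 N·m clockwise.
Sack of grain: 19.2 × 9.81 = 188.4 N down at 0.904 m → arm 0.904 m, τ = 188.4 × 0.904 = 170.3 N·m clockwise.
Battery pack: 8.43 × 9.81 = 82.7 N down at 2.77 m → arm 2.77 m, τ = 82.7 × 2.77 = 229.1 N·m clockwise.
Total clockwise load moment = 792.6 N·m.
The cable tension T acts at 4.44 m; only its component perpendicular to the beam, T sinθ, produces torque. sin 57.5° = 0.8434.
For rotational equilibrium, T × 4.44 × 0.8434 = 792.6, so T = 792.6 / 3.745 = 212 N.

T ≈ 212 N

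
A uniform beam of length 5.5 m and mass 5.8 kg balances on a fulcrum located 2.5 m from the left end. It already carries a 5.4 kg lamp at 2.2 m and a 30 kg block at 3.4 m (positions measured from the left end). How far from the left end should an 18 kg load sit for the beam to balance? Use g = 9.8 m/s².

About the fulcrum (at 2.5 m from the left end):
Beam weight: 5.8 × 9.8 = 56.84 N down at 2.75 m → arm 0.25 m, τ = 56.84 × 0.25 = 14.21 N·m clockwise.
Lamp: 5.4 × 9.8 = 52.92 N down at 2.2 m → arm 0.3 m, τ = 52.92 × 0.3 = 15.88 N·m counterclockwise.
Block: 30 × 9.8 = 294 N down at 3.4 m → arm 0.9 m, τ = 294 × 0.9 = 264.6 N·m clockwise.
Net moment of existing loads = 262.9 N·m clockwise.
The load weighs 18 × 9.8 = 176.4 N and must supply an equal counterclockwise moment, so its lever arm about the fulcrum is 262.9 / 176.4 = 1.49 m.
That puts it at 2.5 − 1.49 = 1.01 m from the left end.

x ≈ 1.01 m from the left end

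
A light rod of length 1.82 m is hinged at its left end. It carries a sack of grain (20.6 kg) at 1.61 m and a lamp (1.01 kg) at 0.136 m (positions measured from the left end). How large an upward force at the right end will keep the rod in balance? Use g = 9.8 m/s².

Choose the left end as the axis so the unknown pivot reaction has zero arm there.
Sack of grain: 20.6 × 9.8 = 201.9 N down at 1.61 m → arm 1.61 m, τ = 201.9 × 1.61 = 325.1 N·m clockwise.
Lamp: 1.01 × 9.8 = 9.898 N down at 0.136 m → arm 0.136 m, τ = 9.898 × 0.136 = 1.346 N·m clockwise.
Net moment of the loads = 326.4 N·m clockwise.
The upward force F acts at the right end, arm 1.82 m, giving F × 1.82 counterclockwise.
Balancing moments: F × 1.82 = 326.4, giving F = 326.4 / 1.82 = 179 N.

F ≈ 179 N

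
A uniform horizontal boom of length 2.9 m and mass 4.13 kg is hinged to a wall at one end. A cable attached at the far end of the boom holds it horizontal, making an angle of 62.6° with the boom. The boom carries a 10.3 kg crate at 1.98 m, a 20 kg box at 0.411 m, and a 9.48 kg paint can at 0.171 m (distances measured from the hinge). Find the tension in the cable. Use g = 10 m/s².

T ≈ 141 N

About the hinge:
Beam weight: 4.13 × 10 = 41.3 N down at 1.45 m → arm 1.45 m, τ = 41.3 × 1.45 = 59.88 N·m clockwise.
Crate: 10.3 × 10 = 103 N down at 1.98 m → arm 1.98 m, τ = 103 × 1.98 = 203.9 N·m clockwise.
Box: 20 × 10 = 200 N down at 0.411 m → arm 0.411 m, τ = 200 × 0.411 = 82.2 N·m clockwise.
Paint can: 9.48 × 10 = 94.8 N down at 0.171 m → arm 0.171 m, τ = 94.8 × 0.171 = 16.21 N·m clockwise.
Total clockwise load moment = 362.2 N·m.
The cable tension T acts at 2.9 m; only its component perpendicular to the boom, T sinθ, produces torque. sin 62.6° = 0.8878.
Στ = 0 ⇒ T × 2.9 × 0.8878 = 362.2 ⇒ T = 362.2 / 2.575 = 141 N.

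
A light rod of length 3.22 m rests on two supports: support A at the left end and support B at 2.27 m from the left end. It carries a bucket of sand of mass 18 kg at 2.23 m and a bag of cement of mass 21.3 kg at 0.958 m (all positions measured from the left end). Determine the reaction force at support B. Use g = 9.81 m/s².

Choose support A as the axis so its reaction then has zero moment arm.
Bucket of sand: 18 × 9.81 = 176.6 N down at 2.23 m → arm 2.23 m, τ = 176.6 × 2.23 = 393.8 N·m clockwise.
Bag of cement: 21.3 × 9.81 = 209 N down at 0.958 m → arm 0.958 m, τ = 209 × 0.958 = 200.2 N·m clockwise.
Net load moment about support A = 594 N·m clockwise.
Reaction R at support B is upward at 2.27 m, arm 2.27 m → moment R × 2.27 counterclockwise.
Στ = 0 ⇒ R × 2.27 = 594 ⇒ R = 262 N.

R_B ≈ 262 N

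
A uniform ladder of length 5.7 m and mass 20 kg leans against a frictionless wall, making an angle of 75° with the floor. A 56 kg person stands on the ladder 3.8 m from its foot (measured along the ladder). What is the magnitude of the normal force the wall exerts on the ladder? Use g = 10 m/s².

N_wall ≈ 127 N

Taking torques about the foot of the ladder:
Ladder weight 20×10 = 200 N acts at 2.85 m along the ladder; its horizontal arm is 2.85·cos75° = 0.7376 m → τ = 147.5 N·m clockwise.
Person: 56×10 = 560 N at 3.8 m → arm 0.9835 m → τ = 550.8 N·m clockwise.
Wall normal N acts horizontally at the top; its moment arm is the height L sinθ = 5.7·sin75° = 5.506 m, counterclockwise.
For rotational equilibrium, N × 5.506 = 698.3, so N = 127 N.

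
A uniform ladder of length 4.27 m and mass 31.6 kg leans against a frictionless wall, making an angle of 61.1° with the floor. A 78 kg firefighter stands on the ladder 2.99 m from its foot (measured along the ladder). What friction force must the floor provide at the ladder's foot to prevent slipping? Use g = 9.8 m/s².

Take moments about the foot of the ladder.
Ladder weight 31.6×9.8 = 309.7 N acts at 2.135 m along the ladder; its horizontal arm is 2.135·cos61.1° = 1.032 m → τ = 319.6 N·m clockwise.
Firefighter: 78×9.8 = 764.4 N at 2.99 m → arm 1.445 m → τ = 1105 N·m clockwise.
Wall normal N acts horizontally at the top; its moment arm is the height L sinθ = 4.27·sin61.1° = 3.738 m, counterclockwise.
Στ = 0 ⇒ N × 3.738 = 1425 ⇒ N = 381 N.
ΣFx = 0: friction at the foot balances the wall's push, so f = N_wall = 381 N.

f ≈ 381 N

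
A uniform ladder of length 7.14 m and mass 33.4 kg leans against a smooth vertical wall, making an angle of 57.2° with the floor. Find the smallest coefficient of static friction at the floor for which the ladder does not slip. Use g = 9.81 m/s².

μ_min ≈ 0.322

About the foot of the ladder:
Ladder weight 33.4×9.81 = 327.7 N acts at 3.57 m along the ladder; its horizontal arm is 3.57·cos57.2° = 1.934 m → τ = 633.8 N·m clockwise.
Wall normal N acts horizontally at the top; its moment arm is the height L sinθ = 7.14·sin57.2° = 6.002 m, counterclockwise.
Setting net torque to zero: N × 6.002 = 633.8 → N = 105.6 N.
ΣFx = 0 ⇒ f = N_wall = 105.6 N. ΣFy = 0 ⇒ N_floor = 327.7 N.
μ_min = f / N_floor = 105.6 / 327.7 = 0.322.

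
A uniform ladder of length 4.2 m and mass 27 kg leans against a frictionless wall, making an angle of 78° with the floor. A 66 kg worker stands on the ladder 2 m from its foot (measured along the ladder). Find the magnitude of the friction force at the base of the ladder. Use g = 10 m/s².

About the foot of the ladder:
Ladder weight 27×10 = 270 N acts at 2.1 m along the ladder; its horizontal arm is 2.1·cos78° = 0.4366 m → τ = 117.9 N·m clockwise.
Worker: 66×10 = 660 N at 2 m → arm 0.4158 m → τ = 274.4 N·m clockwise.
Wall normal N acts horizontally at the top; its moment arm is the height L sinθ = 4.2·sin78° = 4.108 m, counterclockwise.
Στ = 0 ⇒ N × 4.108 = 392.3 ⇒ N = 95.5 N.
ΣFx = 0: friction at the foot balances the wall's push, so f = N_wall = 95.5 N.

f ≈ 95.5 N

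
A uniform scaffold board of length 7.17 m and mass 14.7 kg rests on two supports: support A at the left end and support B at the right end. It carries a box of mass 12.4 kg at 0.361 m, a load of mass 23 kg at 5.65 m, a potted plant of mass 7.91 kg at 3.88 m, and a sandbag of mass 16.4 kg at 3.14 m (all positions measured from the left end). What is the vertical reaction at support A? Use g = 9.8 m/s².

About support B:
Beam weight: 14.7 × 9.8 = 144.1 N down at 3.585 m → arm 3.585 m, τ = 144.1 × 3.585 = 516.6 N·m counterclockwise.
Box: 12.4 × 9.8 = 121.5 N down at 0.361 m → arm 6.809 m, τ = 121.5 × 6.809 = 827.3 N·m counterclockwise.
Load: 23 × 9.8 = 225.4 N down at 5.65 m → arm 1.52 m, τ = 225.4 × 1.52 = 342.6 N·m counterclockwise.
Potted plant: 7.91 × 9.8 = 77.52 N down at 3.88 m → arm 3.29 m, τ = 77.52 × 3.29 = 255 N·m counterclockwise.
Sandbag: 16.4 × 9.8 = 160.7 N down at 3.14 m → arm 4.03 m, τ = 160.7 × 4.03 = 647.6 N·m counterclockwise.
Net load moment about support B = 2589 N·m counterclockwise.
Reaction R at support A is upward at 0 m, arm 7.17 m → moment R × 7.17 clockwise.
Setting net torque to zero: R × 7.17 = 2589 → R = 361 N.

R_A ≈ 361 N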